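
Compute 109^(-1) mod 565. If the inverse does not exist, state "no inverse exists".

Apply the Euclidean algorithm to 565 and 109:
565 = 5×109 + 20
109 = 5×20 + 9
20 = 2×9 + 2
9 = 4×2 + 1
2 = 2×1 + 0
gcd = 1, so the inverse exists. Back-substitute:
1 = 9 − 4·2
1 = −4·20 + 9·9
1 = 9·109 − 49·20
1 = −49·565 + 254·109
So 109·254 ≡ 1 (mod 565).

254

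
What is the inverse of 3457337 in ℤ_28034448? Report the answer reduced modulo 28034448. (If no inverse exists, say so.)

Euclidean algorithm on 28034448, 3457337:
28034448 = 8·3457337 + 375752
3457337 = 9·375752 + 75569
375752 = 4·75569 + 73476
75569 = 1·73476 + 2093
73476 = 35·2093 + 221
2093 = 9·221 + 104
221 = 2·104 + 13
104 = 8·13 + 0
gcd(3457337, 28034448) = 13 ≠ 1, so 3457337 has no multiplicative inverse modulo 28034448.

no inverse exists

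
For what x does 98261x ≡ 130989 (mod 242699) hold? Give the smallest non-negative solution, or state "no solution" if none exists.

First find gcd(98261, 242699):
242699 = 2·98261 + 46177
98261 = 2·46177 + 5907
46177 = 7·5907 + 4828
5907 = 1·4828 + 1079
4828 = 4·1079 + 512
1079 = 2·512 + 55
512 = 9·55 + 17
55 = 3·17 + 4
17 = 4·4 + 1
4 = 4·1 + 0
gcd = 1, so a unique solution mod 242699 exists.
Back-substitute for the Bézout coefficients:
1 = 17 − 4·4
1 = −4·55 + 13·17
1 = 13·512 − 121·55
1 = −121·1079 + 255·512
1 = 255·4828 − 1141·1079
1 = −1141·5907 + 1396·4828
1 = 1396·46177 − 10913·5907
1 = −10913·98261 + 23222·46177
1 = 23222·242699 − 57357·98261
So 98261·(-57357) ≡ 1 (mod 242699), giving 98261⁻¹ ≡ 185342.
x ≡ 98261⁻¹·130989 ≡ 185342·130989 ≡ 96870 (mod 242699).

96870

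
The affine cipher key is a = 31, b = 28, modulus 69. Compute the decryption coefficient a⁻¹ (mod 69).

49

Apply the Euclidean algorithm to 69 and 31:
69 = 2×31 + 7
31 = 4×7 + 3
7 = 2×3 + 1
3 = 3×1 + 0
Since gcd(31, 69) = 1, back-substitute to write 1 as a combination:
1 = 7 − 2·3
1 = −2·31 + 9·7
1 = 9·69 − 20·31
Thus 31·(-20) ≡ 1 (mod 69); reducing, -20 mod 69 = 49.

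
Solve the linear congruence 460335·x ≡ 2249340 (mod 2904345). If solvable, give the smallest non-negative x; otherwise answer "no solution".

69425

First find gcd(460335, 2904345):
2904345 = 6*460335 + 142335
460335 = 3*142335 + 33330
142335 = 4*33330 + 9015
33330 = 3*9015 + 6285
9015 = 1*6285 + 2730
6285 = 2*2730 + 825
2730 = 3*825 + 255
825 = 3*255 + 60
255 = 4*60 + 15
60 = 4*15 + 0
gcd = 15 and 15 | 2249340, so solutions exist. Divide through by 15: 30689x ≡ 149956 (mod 193623).
Now find 30689⁻¹ mod 193623:
193623 = 6*30689 + 9489
30689 = 3*9489 + 2222
9489 = 4*2222 + 601
2222 = 3*601 + 419
601 = 1*419 + 182
419 = 2*182 + 55
182 = 3*55 + 17
55 = 3*17 + 4
17 = 4*4 + 1
4 = 4*1 + 0
Back-substitute:
1 = 17 − 4·4
1 = −4·55 + 13·17
1 = 13·182 − 43·55
1 = −43·419 + 99·182
1 = 99·601 − 142·419
1 = −142·2222 + 525·601
1 = 525·9489 − 2242·2222
1 = −2242·30689 + 7251·9489
1 = 7251·193623 − 45748·30689
So 30689·(-45748) ≡ 1 (mod 193623), i.e. 30689⁻¹ ≡ 147875.
Then x ≡ 147875·149956 ≡ 69425 (mod 193623); the smallest non-negative solution is x = 69425.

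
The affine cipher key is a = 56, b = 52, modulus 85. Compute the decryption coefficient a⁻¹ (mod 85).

41

gcd(85, 56) by repeated division:
85 = 1·56 + 29
56 = 1·29 + 27
29 = 1·27 + 2
27 = 13·2 + 1
2 = 2·1 + 0
The gcd is 1. Working backward:
1 = 27 − 13·2
1 = −13·29 + 14·27
1 = 14·56 − 27·29
1 = −27·85 + 41·56
So 56·41 ≡ 1 (mod 85).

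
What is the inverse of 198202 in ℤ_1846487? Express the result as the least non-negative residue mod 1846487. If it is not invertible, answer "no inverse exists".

gcd(1846487, 198202) by repeated division:
1846487 = 9*198202 + 62669
198202 = 3*62669 + 10195
62669 = 6*10195 + 1499
10195 = 6*1499 + 1201
1499 = 1*1201 + 298
1201 = 4*298 + 9
298 = 33*9 + 1
9 = 9*1 + 0
gcd = 1, so the inverse exists. Back-substitute:
1 = 298 − 33·9
1 = −33·1201 + 133·298
1 = 133·1499 − 166·1201
1 = −166·10195 + 1129·1499
1 = 1129·62669 − 6940·10195
1 = −6940·198202 + 21949·62669
1 = 21949·1846487 − 204481·198202
So 198202·(-204481) ≡ 1 (mod 1846487), and -204481 ≡ 1642006 (mod 1846487).

1642006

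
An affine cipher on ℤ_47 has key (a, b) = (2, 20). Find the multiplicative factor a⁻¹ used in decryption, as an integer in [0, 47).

24

Extended Euclidean algorithm:
47 = 23*2 + 1
2 = 2*1 + 0
The gcd is 1. Working backward:
1 = 47 − 23·2
Hence 2⁻¹ ≡ -23 ≡ 24 (mod 47).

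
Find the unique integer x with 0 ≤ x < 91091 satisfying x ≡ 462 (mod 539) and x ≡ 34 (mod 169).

27412

Write x = 462 + 539·k. Then 539·k ≡ 34 − 462 ≡ 79 (mod 169).
Need 539⁻¹ mod 169. Extended Euclid on (169, 32):
169 = 5*32 + 9
32 = 3*9 + 5
9 = 1*5 + 4
5 = 1*4 + 1
4 = 4*1 + 0
Back-substitute:
1 = 5 − 4
1 = −9 + 2·5
1 = 2·32 − 7·9
1 = −7·169 + 37·32
539⁻¹ ≡ 37 (mod 169), so k ≡ 37·79 ≡ 50 (mod 169).
x = 462 + 539·50 = 27412.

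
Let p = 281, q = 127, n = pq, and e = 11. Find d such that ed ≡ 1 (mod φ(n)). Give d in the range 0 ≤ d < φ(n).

φ(n) = (p−1)(q−1) = 280·126 = 35280.
Need d with 11·d ≡ 1 (mod 35280). Apply the extended Euclidean algorithm:
35280 = 3207*11 + 3
11 = 3*3 + 2
3 = 1*2 + 1
2 = 2*1 + 0
Back-substitute:
1 = 3 − 2
1 = −11 + 4·3
1 = 4·35280 − 12829·11
So 11·(-12829) ≡ 1 (mod 35280), hence d ≡ -12829 ≡ 22451 (mod 35280).

22451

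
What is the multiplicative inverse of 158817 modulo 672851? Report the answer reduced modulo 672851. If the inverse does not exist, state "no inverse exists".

Extended Euclidean algorithm:
672851 = 4*158817 + 37583
158817 = 4*37583 + 8485
37583 = 4*8485 + 3643
8485 = 2*3643 + 1199
3643 = 3*1199 + 46
1199 = 26*46 + 3
46 = 15*3 + 1
3 = 3*1 + 0
The gcd is 1. Working backward:
1 = 46 − 15·3
1 = −15·1199 + 391·46
1 = 391·3643 − 1188·1199
1 = −1188·8485 + 2767·3643
1 = 2767·37583 − 12256·8485
1 = −12256·158817 + 51791·37583
1 = 51791·672851 − 219420·158817
Thus 158817·(-219420) ≡ 1 (mod 672851); reducing, -219420 mod 672851 = 453431.

453431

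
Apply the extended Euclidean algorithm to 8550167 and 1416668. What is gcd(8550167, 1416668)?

1

Euclidean algorithm:
8550167 = 6×1416668 + 50159
1416668 = 28×50159 + 12216
50159 = 4×12216 + 1295
12216 = 9×1295 + 561
1295 = 2×561 + 173
561 = 3×173 + 42
173 = 4×42 + 5
42 = 8×5 + 2
5 = 2×2 + 1
2 = 2×1 + 0
gcd(8550167, 1416668) = 1.
Working backward:
1 = 5 − 2·2
1 = −2·42 + 17·5
1 = 17·173 − 70·42
1 = −70·561 + 227·173
1 = 227·1295 − 524·561
1 = −524·12216 + 4943·1295
1 = 4943·50159 − 20296·12216
1 = −20296·1416668 + 573231·50159
1 = 573231·8550167 − 3459682·1416668
So 1 = (573231)·8550167 + (-3459682)·1416668.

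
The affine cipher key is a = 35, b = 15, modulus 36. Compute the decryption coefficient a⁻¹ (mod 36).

gcd(36, 35) by repeated division:
36 = 1×35 + 1
35 = 35×1 + 0
Since gcd(35, 36) = 1, back-substitute to write 1 as a combination:
1 = 36 − 35
Thus 35·(-1) ≡ 1 (mod 36); reducing, -1 mod 36 = 35.

35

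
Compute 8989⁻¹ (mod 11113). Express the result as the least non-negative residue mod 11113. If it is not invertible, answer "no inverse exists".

Extended Euclidean algorithm:
11113 = 1*8989 + 2124
8989 = 4*2124 + 493
2124 = 4*493 + 152
493 = 3*152 + 37
152 = 4*37 + 4
37 = 9*4 + 1
4 = 4*1 + 0
The gcd is 1. Working backward:
1 = 37 − 9·4
1 = −9·152 + 37·37
1 = 37·493 − 120·152
1 = −120·2124 + 517·493
1 = 517·8989 − 2188·2124
1 = −2188·11113 + 2705·8989
So 8989·2705 ≡ 1 (mod 11113).

2705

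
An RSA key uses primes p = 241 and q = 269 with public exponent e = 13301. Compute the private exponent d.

55901

φ(n) = (p−1)(q−1) = 240·268 = 64320.
Need d with 13301·d ≡ 1 (mod 64320). Apply the extended Euclidean algorithm:
64320 = 4*13301 + 11116
13301 = 1*11116 + 2185
11116 = 5*2185 + 191
2185 = 11*191 + 84
191 = 2*84 + 23
84 = 3*23 + 15
23 = 1*15 + 8
15 = 1*8 + 7
8 = 1*7 + 1
7 = 7*1 + 0
Back-substitute:
1 = 8 − 7
1 = −15 + 2·8
1 = 2·23 − 3·15
1 = −3·84 + 11·23
1 = 11·191 − 25·84
1 = −25·2185 + 286·191
1 = 286·11116 − 1455·2185
1 = −1455·13301 + 1741·11116
1 = 1741·64320 − 8419·13301
So 13301·(-8419) ≡ 1 (mod 64320), hence d ≡ -8419 ≡ 55901 (mod 64320).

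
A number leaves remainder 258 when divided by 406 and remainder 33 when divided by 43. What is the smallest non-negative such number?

Write x = 258 + 406·k. Then 406·k ≡ 33 − 258 ≡ 33 (mod 43).
Need 406⁻¹ mod 43. Extended Euclid on (43, 19):
43 = 2*19 + 5
19 = 3*5 + 4
5 = 1*4 + 1
4 = 4*1 + 0
Back-substitute:
1 = 5 − 4
1 = −19 + 4·5
1 = 4·43 − 9·19
406⁻¹ ≡ 34 (mod 43), so k ≡ 34·33 ≡ 4 (mod 43).
x = 258 + 406·4 = 1882.

1882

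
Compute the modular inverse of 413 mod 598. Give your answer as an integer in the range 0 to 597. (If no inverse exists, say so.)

459

Apply the Euclidean algorithm to 598 and 413:
598 = 1·413 + 185
413 = 2·185 + 43
185 = 4·43 + 13
43 = 3·13 + 4
13 = 3·4 + 1
4 = 4·1 + 0
gcd = 1, so the inverse exists. Back-substitute:
1 = 13 − 3·4
1 = −3·43 + 10·13
1 = 10·185 − 43·43
1 = −43·413 + 96·185
1 = 96·598 − 139·413
So 413·(-139) ≡ 1 (mod 598), and -139 ≡ 459 (mod 598).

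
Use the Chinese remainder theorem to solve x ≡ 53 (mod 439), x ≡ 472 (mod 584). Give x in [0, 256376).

248088

Write x = 53 + 439·k. Then 439·k ≡ 472 − 53 ≡ 419 (mod 584).
Need 439⁻¹ mod 584. Extended Euclid on (584, 439):
584 = 1*439 + 145
439 = 3*145 + 4
145 = 36*4 + 1
4 = 4*1 + 0
Back-substitute:
1 = 145 − 36·4
1 = −36·439 + 109·145
1 = 109·584 − 145·439
439⁻¹ ≡ 439 (mod 584), so k ≡ 439·419 ≡ 565 (mod 584).
x = 53 + 439·565 = 248088.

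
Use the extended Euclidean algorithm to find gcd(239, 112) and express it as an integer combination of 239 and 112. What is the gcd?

1

Apply Euclid's algorithm to 239 and 112:
239 = 2·112 + 15
112 = 7·15 + 7
15 = 2·7 + 1
7 = 7·1 + 0
gcd(239, 112) = 1.
Working backward:
1 = 15 − 2·7
1 = −2·112 + 15·15
1 = 15·239 − 32·112
So 1 = (15)·239 + (-32)·112.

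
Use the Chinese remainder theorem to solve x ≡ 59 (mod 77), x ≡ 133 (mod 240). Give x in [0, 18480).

Write x = 59 + 77·k. Then 77·k ≡ 133 − 59 ≡ 74 (mod 240).
Need 77⁻¹ mod 240. Extended Euclid on (240, 77):
240 = 3*77 + 9
77 = 8*9 + 5
9 = 1*5 + 4
5 = 1*4 + 1
4 = 4*1 + 0
Back-substitute:
1 = 5 − 4
1 = −9 + 2·5
1 = 2·77 − 17·9
1 = −17·240 + 53·77
77⁻¹ ≡ 53 (mod 240), so k ≡ 53·74 ≡ 82 (mod 240).
x = 59 + 77·82 = 6373.

6373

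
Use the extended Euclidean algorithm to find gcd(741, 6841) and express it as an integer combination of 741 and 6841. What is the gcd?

1

Euclidean algorithm:
6841 = 9*741 + 172
741 = 4*172 + 53
172 = 3*53 + 13
53 = 4*13 + 1
13 = 13*1 + 0
gcd(741, 6841) = 1.
Working backward:
1 = 53 − 4·13
1 = −4·172 + 13·53
1 = 13·741 − 56·172
1 = −56·6841 + 517·741
So 1 = (-56)·6841 + (517)·741.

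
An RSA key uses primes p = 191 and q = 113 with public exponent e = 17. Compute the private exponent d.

φ(n) = (p−1)(q−1) = 190·112 = 21280.
Need d with 17·d ≡ 1 (mod 21280). Apply the extended Euclidean algorithm:
21280 = 1251*17 + 13
17 = 1*13 + 4
13 = 3*4 + 1
4 = 4*1 + 0
Back-substitute:
1 = 13 − 3·4
1 = −3·17 + 4·13
1 = 4·21280 − 5007·17
So 17·(-5007) ≡ 1 (mod 21280), hence d ≡ -5007 ≡ 16273 (mod 21280).

16273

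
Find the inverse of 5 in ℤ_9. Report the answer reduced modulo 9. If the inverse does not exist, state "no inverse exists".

2

gcd(9, 5) by repeated division:
9 = 1*5 + 4
5 = 1*4 + 1
4 = 4*1 + 0
The gcd is 1. Working backward:
1 = 5 − 4
1 = −9 + 2·5
So 5·2 ≡ 1 (mod 9).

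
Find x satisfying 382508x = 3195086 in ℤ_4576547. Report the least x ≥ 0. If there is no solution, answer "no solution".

3496800

First find gcd(382508, 4576547):
4576547 = 11·382508 + 368959
382508 = 1·368959 + 13549
368959 = 27·13549 + 3136
13549 = 4·3136 + 1005
3136 = 3·1005 + 121
1005 = 8·121 + 37
121 = 3·37 + 10
37 = 3·10 + 7
10 = 1·7 + 3
7 = 2·3 + 1
3 = 3·1 + 0
gcd = 1, so a unique solution mod 4576547 exists.
Back-substitute for the Bézout coefficients:
1 = 7 − 2·3
1 = −2·10 + 3·7
1 = 3·37 − 11·10
1 = −11·121 + 36·37
1 = 36·1005 − 299·121
1 = −299·3136 + 933·1005
1 = 933·13549 − 4031·3136
1 = −4031·368959 + 109770·13549
1 = 109770·382508 − 113801·368959
1 = −113801·4576547 + 1361581·382508
So 382508·(1361581) ≡ 1 (mod 4576547), giving 382508⁻¹ ≡ 1361581.
x ≡ 382508⁻¹·3195086 ≡ 1361581·3195086 ≡ 3496800 (mod 4576547).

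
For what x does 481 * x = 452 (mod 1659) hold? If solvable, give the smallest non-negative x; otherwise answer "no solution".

First find gcd(481, 1659):
1659 = 3×481 + 216
481 = 2×216 + 49
216 = 4×49 + 20
49 = 2×20 + 9
20 = 2×9 + 2
9 = 4×2 + 1
2 = 2×1 + 0
gcd = 1, so a unique solution mod 1659 exists.
Back-substitute for the Bézout coefficients:
1 = 9 − 4·2
1 = −4·20 + 9·9
1 = 9·49 − 22·20
1 = −22·216 + 97·49
1 = 97·481 − 216·216
1 = −216·1659 + 745·481
So 481·(745) ≡ 1 (mod 1659), giving 481⁻¹ ≡ 745.
x ≡ 481⁻¹·452 ≡ 745·452 ≡ 1622 (mod 1659).

1622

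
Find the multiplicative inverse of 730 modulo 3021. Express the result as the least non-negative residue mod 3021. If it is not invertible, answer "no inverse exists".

658

Run Euclid on (3021, 730):
3021 = 4·730 + 101
730 = 7·101 + 23
101 = 4·23 + 9
23 = 2·9 + 5
9 = 1·5 + 4
5 = 1·4 + 1
4 = 4·1 + 0
Since gcd(730, 3021) = 1, back-substitute to write 1 as a combination:
1 = 5 − 4
1 = −9 + 2·5
1 = 2·23 − 5·9
1 = −5·101 + 22·23
1 = 22·730 − 159·101
1 = −159·3021 + 658·730
So 730·658 ≡ 1 (mod 3021).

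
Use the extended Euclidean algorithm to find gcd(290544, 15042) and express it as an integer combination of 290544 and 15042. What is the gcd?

Euclidean algorithm:
290544 = 19*15042 + 4746
15042 = 3*4746 + 804
4746 = 5*804 + 726
804 = 1*726 + 78
726 = 9*78 + 24
78 = 3*24 + 6
24 = 4*6 + 0
gcd(290544, 15042) = 6.
Back-substituting:
6 = 78 − 3·24
6 = −3·726 + 28·78
6 = 28·804 − 31·726
6 = −31·4746 + 183·804
6 = 183·15042 − 580·4746
6 = −580·290544 + 11203·15042
So 6 = (-580)·290544 + (11203)·15042.

6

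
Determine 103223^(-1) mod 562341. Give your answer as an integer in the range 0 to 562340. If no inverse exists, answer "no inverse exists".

Apply the Euclidean algorithm to 562341 and 103223:
562341 = 5×103223 + 46226
103223 = 2×46226 + 10771
46226 = 4×10771 + 3142
10771 = 3×3142 + 1345
3142 = 2×1345 + 452
1345 = 2×452 + 441
452 = 1×441 + 11
441 = 40×11 + 1
11 = 11×1 + 0
The gcd is 1. Working backward:
1 = 441 − 40·11
1 = −40·452 + 41·441
1 = 41·1345 − 122·452
1 = −122·3142 + 285·1345
1 = 285·10771 − 977·3142
1 = −977·46226 + 4193·10771
1 = 4193·103223 − 9363·46226
1 = −9363·562341 + 51008·103223
So 103223·51008 ≡ 1 (mod 562341).

51008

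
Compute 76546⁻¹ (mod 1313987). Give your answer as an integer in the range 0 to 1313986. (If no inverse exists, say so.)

727683

Run Euclid on (1313987, 76546):
1313987 = 17·76546 + 12705
76546 = 6·12705 + 316
12705 = 40·316 + 65
316 = 4·65 + 56
65 = 1·56 + 9
56 = 6·9 + 2
9 = 4·2 + 1
2 = 2·1 + 0
gcd = 1, so the inverse exists. Back-substitute:
1 = 9 − 4·2
1 = −4·56 + 25·9
1 = 25·65 − 29·56
1 = −29·316 + 141·65
1 = 141·12705 − 5669·316
1 = −5669·76546 + 34155·12705
1 = 34155·1313987 − 586304·76546
Thus 76546·(-586304) ≡ 1 (mod 1313987); reducing, -586304 mod 1313987 = 727683.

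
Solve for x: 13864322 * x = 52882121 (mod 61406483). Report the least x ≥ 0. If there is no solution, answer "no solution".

First find gcd(13864322, 61406483):
61406483 = 4×13864322 + 5949195
13864322 = 2×5949195 + 1965932
5949195 = 3×1965932 + 51399
1965932 = 38×51399 + 12770
51399 = 4×12770 + 319
12770 = 40×319 + 10
319 = 31×10 + 9
10 = 1×9 + 1
9 = 9×1 + 0
gcd = 1, so a unique solution mod 61406483 exists.
Back-substitute for the Bézout coefficients:
1 = 10 − 9
1 = −319 + 32·10
1 = 32·12770 − 1281·319
1 = −1281·51399 + 5156·12770
1 = 5156·1965932 − 197209·51399
1 = −197209·5949195 + 596783·1965932
1 = 596783·13864322 − 1390775·5949195
1 = −1390775·61406483 + 6159883·13864322
So 13864322·(6159883) ≡ 1 (mod 61406483), giving 13864322⁻¹ ≡ 6159883.
x ≡ 13864322⁻¹·52882121 ≡ 6159883·52882121 ≡ 40889035 (mod 61406483).

40889035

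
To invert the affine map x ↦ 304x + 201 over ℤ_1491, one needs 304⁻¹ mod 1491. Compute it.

gcd(1491, 304) by repeated division:
1491 = 4×304 + 275
304 = 1×275 + 29
275 = 9×29 + 14
29 = 2×14 + 1
14 = 14×1 + 0
The gcd is 1. Working backward:
1 = 29 − 2·14
1 = −2·275 + 19·29
1 = 19·304 − 21·275
1 = −21·1491 + 103·304
So 304·103 ≡ 1 (mod 1491).

103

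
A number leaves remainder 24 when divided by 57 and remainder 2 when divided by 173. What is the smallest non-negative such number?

1905

Write x = 24 + 57·k. Then 57·k ≡ 2 − 24 ≡ 151 (mod 173).
Need 57⁻¹ mod 173. Extended Euclid on (173, 57):
173 = 3×57 + 2
57 = 28×2 + 1
2 = 2×1 + 0
Back-substitute:
1 = 57 − 28·2
1 = −28·173 + 85·57
57⁻¹ ≡ 85 (mod 173), so k ≡ 85·151 ≡ 33 (mod 173).
x = 24 + 57·33 = 1905.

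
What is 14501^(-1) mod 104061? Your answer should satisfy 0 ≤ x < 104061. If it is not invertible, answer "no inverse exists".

77129

Run Euclid on (104061, 14501):
104061 = 7·14501 + 2554
14501 = 5·2554 + 1731
2554 = 1·1731 + 823
1731 = 2·823 + 85
823 = 9·85 + 58
85 = 1·58 + 27
58 = 2·27 + 4
27 = 6·4 + 3
4 = 1·3 + 1
3 = 3·1 + 0
The gcd is 1. Working backward:
1 = 4 − 3
1 = −27 + 7·4
1 = 7·58 − 15·27
1 = −15·85 + 22·58
1 = 22·823 − 213·85
1 = −213·1731 + 448·823
1 = 448·2554 − 661·1731
1 = −661·14501 + 3753·2554
1 = 3753·104061 − 26932·14501
So 14501·(-26932) ≡ 1 (mod 104061), and -26932 ≡ 77129 (mod 104061).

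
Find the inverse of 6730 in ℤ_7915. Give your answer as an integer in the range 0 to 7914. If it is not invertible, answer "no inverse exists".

no inverse exists

Euclidean algorithm on 7915, 6730:
7915 = 1×6730 + 1185
6730 = 5×1185 + 805
1185 = 1×805 + 380
805 = 2×380 + 45
380 = 8×45 + 20
45 = 2×20 + 5
20 = 4×5 + 0
The gcd is 5, not 1, hence no inverse exists.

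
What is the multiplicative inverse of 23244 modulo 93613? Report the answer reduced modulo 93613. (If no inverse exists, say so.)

Euclidean algorithm on 93613, 23244:
93613 = 4·23244 + 637
23244 = 36·637 + 312
637 = 2·312 + 13
312 = 24·13 + 0
gcd(23244, 93613) = 13 ≠ 1, so 23244 has no multiplicative inverse modulo 93613.

no inverse exists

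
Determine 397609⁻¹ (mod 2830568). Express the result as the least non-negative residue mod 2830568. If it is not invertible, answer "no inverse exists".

gcd(2830568, 397609) by repeated division:
2830568 = 7×397609 + 47305
397609 = 8×47305 + 19169
47305 = 2×19169 + 8967
19169 = 2×8967 + 1235
8967 = 7×1235 + 322
1235 = 3×322 + 269
322 = 1×269 + 53
269 = 5×53 + 4
53 = 13×4 + 1
4 = 4×1 + 0
Since gcd(397609, 2830568) = 1, back-substitute to write 1 as a combination:
1 = 53 − 13·4
1 = −13·269 + 66·53
1 = 66·322 − 79·269
1 = −79·1235 + 303·322
1 = 303·8967 − 2200·1235
1 = −2200·19169 + 4703·8967
1 = 4703·47305 − 11606·19169
1 = −11606·397609 + 97551·47305
1 = 97551·2830568 − 694463·397609
Thus 397609·(-694463) ≡ 1 (mod 2830568); reducing, -694463 mod 2830568 = 2136105.

2136105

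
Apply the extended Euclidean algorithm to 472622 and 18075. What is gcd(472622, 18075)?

Apply Euclid's algorithm to 472622 and 18075:
472622 = 26·18075 + 2672
18075 = 6·2672 + 2043
2672 = 1·2043 + 629
2043 = 3·629 + 156
629 = 4·156 + 5
156 = 31·5 + 1
5 = 5·1 + 0
gcd(472622, 18075) = 1.
Express as a combination:
1 = 156 − 31·5
1 = −31·629 + 125·156
1 = 125·2043 − 406·629
1 = −406·2672 + 531·2043
1 = 531·18075 − 3592·2672
1 = −3592·472622 + 93923·18075
So 1 = (-3592)·472622 + (93923)·18075.

1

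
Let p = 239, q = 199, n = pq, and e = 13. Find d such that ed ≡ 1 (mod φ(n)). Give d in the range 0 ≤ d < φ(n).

φ(n) = (p−1)(q−1) = 238·198 = 47124.
Need d with 13·d ≡ 1 (mod 47124). Apply the extended Euclidean algorithm:
47124 = 3624·13 + 12
13 = 1·12 + 1
12 = 12·1 + 0
Back-substitute:
1 = 13 − 12
1 = −47124 + 3625·13
So 13·3625 ≡ 1 (mod 47124), hence d = 3625.

3625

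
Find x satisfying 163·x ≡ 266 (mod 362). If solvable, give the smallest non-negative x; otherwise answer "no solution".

126

First find gcd(163, 362):
362 = 2·163 + 36
163 = 4·36 + 19
36 = 1·19 + 17
19 = 1·17 + 2
17 = 8·2 + 1
2 = 2·1 + 0
gcd = 1, so a unique solution mod 362 exists.
Back-substitute for the Bézout coefficients:
1 = 17 − 8·2
1 = −8·19 + 9·17
1 = 9·36 − 17·19
1 = −17·163 + 77·36
1 = 77·362 − 171·163
So 163·(-171) ≡ 1 (mod 362), giving 163⁻¹ ≡ 191.
x ≡ 163⁻¹·266 ≡ 191·266 ≡ 126 (mod 362).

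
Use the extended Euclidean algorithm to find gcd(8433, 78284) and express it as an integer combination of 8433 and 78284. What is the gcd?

1

Euclidean algorithm:
78284 = 9·8433 + 2387
8433 = 3·2387 + 1272
2387 = 1·1272 + 1115
1272 = 1·1115 + 157
1115 = 7·157 + 16
157 = 9·16 + 13
16 = 1·13 + 3
13 = 4·3 + 1
3 = 3·1 + 0
gcd(8433, 78284) = 1.
Working backward:
1 = 13 − 4·3
1 = −4·16 + 5·13
1 = 5·157 − 49·16
1 = −49·1115 + 348·157
1 = 348·1272 − 397·1115
1 = −397·2387 + 745·1272
1 = 745·8433 − 2632·2387
1 = −2632·78284 + 24433·8433
So 1 = (-2632)·78284 + (24433)·8433.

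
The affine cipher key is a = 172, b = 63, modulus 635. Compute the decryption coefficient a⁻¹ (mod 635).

48

Apply the Euclidean algorithm to 635 and 172:
635 = 3*172 + 119
172 = 1*119 + 53
119 = 2*53 + 13
53 = 4*13 + 1
13 = 13*1 + 0
The gcd is 1. Working backward:
1 = 53 − 4·13
1 = −4·119 + 9·53
1 = 9·172 − 13·119
1 = −13·635 + 48·172
So 172·48 ≡ 1 (mod 635).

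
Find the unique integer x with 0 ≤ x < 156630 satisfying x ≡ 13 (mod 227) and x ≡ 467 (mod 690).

Write x = 13 + 227·k. Then 227·k ≡ 467 − 13 ≡ 454 (mod 690).
Need 227⁻¹ mod 690. Extended Euclid on (690, 227):
690 = 3·227 + 9
227 = 25·9 + 2
9 = 4·2 + 1
2 = 2·1 + 0
Back-substitute:
1 = 9 − 4·2
1 = −4·227 + 101·9
1 = 101·690 − 307·227
227⁻¹ ≡ 383 (mod 690), so k ≡ 383·454 ≡ 2 (mod 690).
x = 13 + 227·2 = 467.

467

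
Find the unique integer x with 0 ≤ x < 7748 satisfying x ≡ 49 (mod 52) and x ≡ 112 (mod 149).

1453

Write x = 49 + 52·k. Then 52·k ≡ 112 − 49 ≡ 63 (mod 149).
Need 52⁻¹ mod 149. Extended Euclid on (149, 52):
149 = 2·52 + 45
52 = 1·45 + 7
45 = 6·7 + 3
7 = 2·3 + 1
3 = 3·1 + 0
Back-substitute:
1 = 7 − 2·3
1 = −2·45 + 13·7
1 = 13·52 − 15·45
1 = −15·149 + 43·52
52⁻¹ ≡ 43 (mod 149), so k ≡ 43·63 ≡ 27 (mod 149).
x = 49 + 52·27 = 1453.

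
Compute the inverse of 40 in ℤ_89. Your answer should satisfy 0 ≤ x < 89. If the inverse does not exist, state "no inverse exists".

gcd(89, 40) by repeated division:
89 = 2*40 + 9
40 = 4*9 + 4
9 = 2*4 + 1
4 = 4*1 + 0
Since gcd(40, 89) = 1, back-substitute to write 1 as a combination:
1 = 9 − 2·4
1 = −2·40 + 9·9
1 = 9·89 − 20·40
So 40·(-20) ≡ 1 (mod 89), and -20 ≡ 69 (mod 89).

69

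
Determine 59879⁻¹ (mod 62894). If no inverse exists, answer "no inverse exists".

43473

gcd(62894, 59879) by repeated division:
62894 = 1·59879 + 3015
59879 = 19·3015 + 2594
3015 = 1·2594 + 421
2594 = 6·421 + 68
421 = 6·68 + 13
68 = 5·13 + 3
13 = 4·3 + 1
3 = 3·1 + 0
The gcd is 1. Working backward:
1 = 13 − 4·3
1 = −4·68 + 21·13
1 = 21·421 − 130·68
1 = −130·2594 + 801·421
1 = 801·3015 − 931·2594
1 = −931·59879 + 18490·3015
1 = 18490·62894 − 19421·59879
Thus 59879·(-19421) ≡ 1 (mod 62894); reducing, -19421 mod 62894 = 43473.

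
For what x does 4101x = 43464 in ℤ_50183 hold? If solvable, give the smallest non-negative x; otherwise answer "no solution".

39878

First find gcd(4101, 50183):
50183 = 12×4101 + 971
4101 = 4×971 + 217
971 = 4×217 + 103
217 = 2×103 + 11
103 = 9×11 + 4
11 = 2×4 + 3
4 = 1×3 + 1
3 = 3×1 + 0
gcd = 1, so a unique solution mod 50183 exists.
Back-substitute for the Bézout coefficients:
1 = 4 − 3
1 = −11 + 3·4
1 = 3·103 − 28·11
1 = −28·217 + 59·103
1 = 59·971 − 264·217
1 = −264·4101 + 1115·971
1 = 1115·50183 − 13644·4101
So 4101·(-13644) ≡ 1 (mod 50183), giving 4101⁻¹ ≡ 36539.
x ≡ 4101⁻¹·43464 ≡ 36539·43464 ≡ 39878 (mod 50183).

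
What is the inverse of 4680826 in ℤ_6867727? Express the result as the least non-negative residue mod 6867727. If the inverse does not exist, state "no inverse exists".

Apply the Euclidean algorithm to 6867727 and 4680826:
6867727 = 1×4680826 + 2186901
4680826 = 2×2186901 + 307024
2186901 = 7×307024 + 37733
307024 = 8×37733 + 5160
37733 = 7×5160 + 1613
5160 = 3×1613 + 321
1613 = 5×321 + 8
321 = 40×8 + 1
8 = 8×1 + 0
Since gcd(4680826, 6867727) = 1, back-substitute to write 1 as a combination:
1 = 321 − 40·8
1 = −40·1613 + 201·321
1 = 201·5160 − 643·1613
1 = −643·37733 + 4702·5160
1 = 4702·307024 − 38259·37733
1 = −38259·2186901 + 272515·307024
1 = 272515·4680826 − 583289·2186901
1 = −583289·6867727 + 855804·4680826
So 4680826·855804 ≡ 1 (mod 6867727).

855804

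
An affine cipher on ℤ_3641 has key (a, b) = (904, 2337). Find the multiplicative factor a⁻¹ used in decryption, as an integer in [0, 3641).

Extended Euclidean algorithm:
3641 = 4×904 + 25
904 = 36×25 + 4
25 = 6×4 + 1
4 = 4×1 + 0
The gcd is 1. Working backward:
1 = 25 − 6·4
1 = −6·904 + 217·25
1 = 217·3641 − 874·904
Hence 904⁻¹ ≡ -874 ≡ 2767 (mod 3641).

2767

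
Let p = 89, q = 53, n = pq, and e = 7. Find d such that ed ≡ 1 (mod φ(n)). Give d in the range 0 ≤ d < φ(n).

2615

φ(n) = (p−1)(q−1) = 88·52 = 4576.
Need d with 7·d ≡ 1 (mod 4576). Apply the extended Euclidean algorithm:
4576 = 653·7 + 5
7 = 1·5 + 2
5 = 2·2 + 1
2 = 2·1 + 0
Back-substitute:
1 = 5 − 2·2
1 = −2·7 + 3·5
1 = 3·4576 − 1961·7
So 7·(-1961) ≡ 1 (mod 4576), hence d ≡ -1961 ≡ 2615 (mod 4576).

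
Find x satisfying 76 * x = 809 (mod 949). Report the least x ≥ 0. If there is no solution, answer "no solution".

148

First find gcd(76, 949):
949 = 12×76 + 37
76 = 2×37 + 2
37 = 18×2 + 1
2 = 2×1 + 0
gcd = 1, so a unique solution mod 949 exists.
Back-substitute for the Bézout coefficients:
1 = 37 − 18·2
1 = −18·76 + 37·37
1 = 37·949 − 462·76
So 76·(-462) ≡ 1 (mod 949), giving 76⁻¹ ≡ 487.
x ≡ 76⁻¹·809 ≡ 487·809 ≡ 148 (mod 949).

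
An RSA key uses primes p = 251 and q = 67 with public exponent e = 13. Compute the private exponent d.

5077

φ(n) = (p−1)(q−1) = 250·66 = 16500.
Need d with 13·d ≡ 1 (mod 16500). Apply the extended Euclidean algorithm:
16500 = 1269·13 + 3
13 = 4·3 + 1
3 = 3·1 + 0
Back-substitute:
1 = 13 − 4·3
1 = −4·16500 + 5077·13
So 13·5077 ≡ 1 (mod 16500), hence d = 5077.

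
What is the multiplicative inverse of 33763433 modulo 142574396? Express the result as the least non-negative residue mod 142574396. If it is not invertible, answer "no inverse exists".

Extended Euclidean algorithm:
142574396 = 4×33763433 + 7520664
33763433 = 4×7520664 + 3680777
7520664 = 2×3680777 + 159110
3680777 = 23×159110 + 21247
159110 = 7×21247 + 10381
21247 = 2×10381 + 485
10381 = 21×485 + 196
485 = 2×196 + 93
196 = 2×93 + 10
93 = 9×10 + 3
10 = 3×3 + 1
3 = 3×1 + 0
The gcd is 1. Working backward:
1 = 10 − 3·3
1 = −3·93 + 28·10
1 = 28·196 − 59·93
1 = −59·485 + 146·196
1 = 146·10381 − 3125·485
1 = −3125·21247 + 6396·10381
1 = 6396·159110 − 47897·21247
1 = −47897·3680777 + 1108027·159110
1 = 1108027·7520664 − 2263951·3680777
1 = −2263951·33763433 + 10163831·7520664
1 = 10163831·142574396 − 42919275·33763433
Hence 33763433⁻¹ ≡ -42919275 ≡ 99655121 (mod 142574396).

99655121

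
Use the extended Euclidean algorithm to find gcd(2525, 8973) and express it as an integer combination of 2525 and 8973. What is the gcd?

Repeated division:
8973 = 3·2525 + 1398
2525 = 1·1398 + 1127
1398 = 1·1127 + 271
1127 = 4·271 + 43
271 = 6·43 + 13
43 = 3·13 + 4
13 = 3·4 + 1
4 = 4·1 + 0
gcd(2525, 8973) = 1.
Back-substituting:
1 = 13 − 3·4
1 = −3·43 + 10·13
1 = 10·271 − 63·43
1 = −63·1127 + 262·271
1 = 262·1398 − 325·1127
1 = −325·2525 + 587·1398
1 = 587·8973 − 2086·2525
So 1 = (587)·8973 + (-2086)·2525.

1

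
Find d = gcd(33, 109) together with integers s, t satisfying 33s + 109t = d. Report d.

1

Apply Euclid's algorithm to 109 and 33:
109 = 3*33 + 10
33 = 3*10 + 3
10 = 3*3 + 1
3 = 3*1 + 0
gcd(33, 109) = 1.
Working backward:
1 = 10 − 3·3
1 = −3·33 + 10·10
1 = 10·109 − 33·33
So 1 = (10)·109 + (-33)·33.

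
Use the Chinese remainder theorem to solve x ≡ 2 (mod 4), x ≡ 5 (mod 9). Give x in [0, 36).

14

Write x = 2 + 4·k. Then 4·k ≡ 5 − 2 ≡ 3 (mod 9).
Need 4⁻¹ mod 9. Extended Euclid on (9, 4):
9 = 2·4 + 1
4 = 4·1 + 0
Back-substitute:
1 = 9 − 2·4
4⁻¹ ≡ 7 (mod 9), so k ≡ 7·3 ≡ 3 (mod 9).
x = 2 + 4·3 = 14.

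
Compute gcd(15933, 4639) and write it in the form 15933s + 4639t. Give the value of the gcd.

1

Euclidean algorithm:
15933 = 3×4639 + 2016
4639 = 2×2016 + 607
2016 = 3×607 + 195
607 = 3×195 + 22
195 = 8×22 + 19
22 = 1×19 + 3
19 = 6×3 + 1
3 = 3×1 + 0
gcd(15933, 4639) = 1.
Working backward:
1 = 19 − 6·3
1 = −6·22 + 7·19
1 = 7·195 − 62·22
1 = −62·607 + 193·195
1 = 193·2016 − 641·607
1 = −641·4639 + 1475·2016
1 = 1475·15933 − 5066·4639
So 1 = (1475)·15933 + (-5066)·4639.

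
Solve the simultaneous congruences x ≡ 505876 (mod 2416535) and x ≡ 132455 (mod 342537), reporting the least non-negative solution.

214252915511

Write x = 505876 + 2416535·k. Then 2416535·k ≡ 132455 − 505876 ≡ 311653 (mod 342537).
Need 2416535⁻¹ mod 342537. Extended Euclid on (342537, 18776):
342537 = 18·18776 + 4569
18776 = 4·4569 + 500
4569 = 9·500 + 69
500 = 7·69 + 17
69 = 4·17 + 1
17 = 17·1 + 0
Back-substitute:
1 = 69 − 4·17
1 = −4·500 + 29·69
1 = 29·4569 − 265·500
1 = −265·18776 + 1089·4569
1 = 1089·342537 − 19867·18776
2416535⁻¹ ≡ 322670 (mod 342537), so k ≡ 322670·311653 ≡ 88661 (mod 342537).
x = 505876 + 2416535·88661 = 214252915511.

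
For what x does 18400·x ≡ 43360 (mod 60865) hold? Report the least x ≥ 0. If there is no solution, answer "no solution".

First find gcd(18400, 60865):
60865 = 3×18400 + 5665
18400 = 3×5665 + 1405
5665 = 4×1405 + 45
1405 = 31×45 + 10
45 = 4×10 + 5
10 = 2×5 + 0
gcd = 5 and 5 | 43360, so solutions exist. Divide through by 5: 3680x ≡ 8672 (mod 12173).
Now find 3680⁻¹ mod 12173:
12173 = 3*3680 + 1133
3680 = 3*1133 + 281
1133 = 4*281 + 9
281 = 31*9 + 2
9 = 4*2 + 1
2 = 2*1 + 0
Back-substitute:
1 = 9 − 4·2
1 = −4·281 + 125·9
1 = 125·1133 − 504·281
1 = −504·3680 + 1637·1133
1 = 1637·12173 − 5415·3680
So 3680·(-5415) ≡ 1 (mod 12173), i.e. 3680⁻¹ ≡ 6758.
Then x ≡ 6758·8672 ≡ 4554 (mod 12173); the smallest non-negative solution is x = 4554.

4554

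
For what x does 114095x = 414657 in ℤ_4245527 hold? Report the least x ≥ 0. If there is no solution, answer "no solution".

First find gcd(114095, 4245527):
4245527 = 37·114095 + 24012
114095 = 4·24012 + 18047
24012 = 1·18047 + 5965
18047 = 3·5965 + 152
5965 = 39·152 + 37
152 = 4·37 + 4
37 = 9·4 + 1
4 = 4·1 + 0
gcd = 1, so a unique solution mod 4245527 exists.
Back-substitute for the Bézout coefficients:
1 = 37 − 9·4
1 = −9·152 + 37·37
1 = 37·5965 − 1452·152
1 = −1452·18047 + 4393·5965
1 = 4393·24012 − 5845·18047
1 = −5845·114095 + 27773·24012
1 = 27773·4245527 − 1033446·114095
So 114095·(-1033446) ≡ 1 (mod 4245527), giving 114095⁻¹ ≡ 3212081.
x ≡ 114095⁻¹·414657 ≡ 3212081·414657 ≡ 895250 (mod 4245527).

895250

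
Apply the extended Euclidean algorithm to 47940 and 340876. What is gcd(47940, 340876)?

Repeated division:
340876 = 7·47940 + 5296
47940 = 9·5296 + 276
5296 = 19·276 + 52
276 = 5·52 + 16
52 = 3·16 + 4
16 = 4·4 + 0
gcd(47940, 340876) = 4.
Working backward:
4 = 52 − 3·16
4 = −3·276 + 16·52
4 = 16·5296 − 307·276
4 = −307·47940 + 2779·5296
4 = 2779·340876 − 19760·47940
So 4 = (2779)·340876 + (-19760)·47940.

4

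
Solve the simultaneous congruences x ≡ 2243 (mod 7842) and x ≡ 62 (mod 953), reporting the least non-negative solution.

1123649

Write x = 2243 + 7842·k. Then 7842·k ≡ 62 − 2243 ≡ 678 (mod 953).
Need 7842⁻¹ mod 953. Extended Euclid on (953, 218):
953 = 4×218 + 81
218 = 2×81 + 56
81 = 1×56 + 25
56 = 2×25 + 6
25 = 4×6 + 1
6 = 6×1 + 0
Back-substitute:
1 = 25 − 4·6
1 = −4·56 + 9·25
1 = 9·81 − 13·56
1 = −13·218 + 35·81
1 = 35·953 − 153·218
7842⁻¹ ≡ 800 (mod 953), so k ≡ 800·678 ≡ 143 (mod 953).
x = 2243 + 7842·143 = 1123649.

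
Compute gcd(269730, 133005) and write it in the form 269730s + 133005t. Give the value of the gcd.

15

Apply Euclid's algorithm to 269730 and 133005:
269730 = 2·133005 + 3720
133005 = 35·3720 + 2805
3720 = 1·2805 + 915
2805 = 3·915 + 60
915 = 15·60 + 15
60 = 4·15 + 0
gcd(269730, 133005) = 15.
Back-substituting:
15 = 915 − 15·60
15 = −15·2805 + 46·915
15 = 46·3720 − 61·2805
15 = −61·133005 + 2181·3720
15 = 2181·269730 − 4423·133005
So 15 = (2181)·269730 + (-4423)·133005.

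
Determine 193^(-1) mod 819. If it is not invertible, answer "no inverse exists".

331

gcd(819, 193) by repeated division:
819 = 4·193 + 47
193 = 4·47 + 5
47 = 9·5 + 2
5 = 2·2 + 1
2 = 2·1 + 0
gcd = 1, so the inverse exists. Back-substitute:
1 = 5 − 2·2
1 = −2·47 + 19·5
1 = 19·193 − 78·47
1 = −78·819 + 331·193
So 193·331 ≡ 1 (mod 819).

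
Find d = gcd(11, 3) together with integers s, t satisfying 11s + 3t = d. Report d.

1

Apply Euclid's algorithm to 11 and 3:
11 = 3*3 + 2
3 = 1*2 + 1
2 = 2*1 + 0
gcd(11, 3) = 1.
Working backward:
1 = 3 − 2
1 = −11 + 4·3
So 1 = (-1)·11 + (4)·3.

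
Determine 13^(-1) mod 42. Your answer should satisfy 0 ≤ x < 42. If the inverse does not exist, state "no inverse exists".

Apply the Euclidean algorithm to 42 and 13:
42 = 3*13 + 3
13 = 4*3 + 1
3 = 3*1 + 0
Since gcd(13, 42) = 1, back-substitute to write 1 as a combination:
1 = 13 − 4·3
1 = −4·42 + 13·13
So 13·13 ≡ 1 (mod 42).

13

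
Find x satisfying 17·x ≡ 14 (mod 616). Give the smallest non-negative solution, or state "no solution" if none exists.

182

First find gcd(17, 616):
616 = 36×17 + 4
17 = 4×4 + 1
4 = 4×1 + 0
gcd = 1, so a unique solution mod 616 exists.
Back-substitute for the Bézout coefficients:
1 = 17 − 4·4
1 = −4·616 + 145·17
So 17·(145) ≡ 1 (mod 616), giving 17⁻¹ ≡ 145.
x ≡ 17⁻¹·14 ≡ 145·14 ≡ 182 (mod 616).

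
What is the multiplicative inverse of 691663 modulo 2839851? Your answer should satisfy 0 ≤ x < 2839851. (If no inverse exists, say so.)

no inverse exists

Euclidean algorithm on 2839851, 691663:
2839851 = 4·691663 + 73199
691663 = 9·73199 + 32872
73199 = 2·32872 + 7455
32872 = 4·7455 + 3052
7455 = 2·3052 + 1351
3052 = 2·1351 + 350
1351 = 3·350 + 301
350 = 1·301 + 49
301 = 6·49 + 7
49 = 7·7 + 0
gcd(691663, 2839851) = 7 ≠ 1, so 691663 has no multiplicative inverse modulo 2839851.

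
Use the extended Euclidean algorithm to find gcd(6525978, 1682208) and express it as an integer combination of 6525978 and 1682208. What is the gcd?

Euclidean algorithm:
6525978 = 3×1682208 + 1479354
1682208 = 1×1479354 + 202854
1479354 = 7×202854 + 59376
202854 = 3×59376 + 24726
59376 = 2×24726 + 9924
24726 = 2×9924 + 4878
9924 = 2×4878 + 168
4878 = 29×168 + 6
168 = 28×6 + 0
gcd(6525978, 1682208) = 6.
Back-substituting:
6 = 4878 − 29·168
6 = −29·9924 + 59·4878
6 = 59·24726 − 147·9924
6 = −147·59376 + 353·24726
6 = 353·202854 − 1206·59376
6 = −1206·1479354 + 8795·202854
6 = 8795·1682208 − 10001·1479354
6 = −10001·6525978 + 38798·1682208
So 6 = (-10001)·6525978 + (38798)·1682208.

6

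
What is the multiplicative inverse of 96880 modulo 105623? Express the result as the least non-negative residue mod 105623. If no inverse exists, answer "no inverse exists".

Compute gcd(96880, 105623):
105623 = 1×96880 + 8743
96880 = 11×8743 + 707
8743 = 12×707 + 259
707 = 2×259 + 189
259 = 1×189 + 70
189 = 2×70 + 49
70 = 1×49 + 21
49 = 2×21 + 7
21 = 3×7 + 0
gcd(96880, 105623) = 7 ≠ 1, so 96880 has no multiplicative inverse modulo 105623.

no inverse exists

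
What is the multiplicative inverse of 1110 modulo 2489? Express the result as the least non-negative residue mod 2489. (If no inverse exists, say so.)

1684

Extended Euclidean algorithm:
2489 = 2·1110 + 269
1110 = 4·269 + 34
269 = 7·34 + 31
34 = 1·31 + 3
31 = 10·3 + 1
3 = 3·1 + 0
gcd = 1, so the inverse exists. Back-substitute:
1 = 31 − 10·3
1 = −10·34 + 11·31
1 = 11·269 − 87·34
1 = −87·1110 + 359·269
1 = 359·2489 − 805·1110
Thus 1110·(-805) ≡ 1 (mod 2489); reducing, -805 mod 2489 = 1684.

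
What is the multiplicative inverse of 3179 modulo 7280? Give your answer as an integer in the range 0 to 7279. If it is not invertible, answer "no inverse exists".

Run Euclid on (7280, 3179):
7280 = 2×3179 + 922
3179 = 3×922 + 413
922 = 2×413 + 96
413 = 4×96 + 29
96 = 3×29 + 9
29 = 3×9 + 2
9 = 4×2 + 1
2 = 2×1 + 0
The gcd is 1. Working backward:
1 = 9 − 4·2
1 = −4·29 + 13·9
1 = 13·96 − 43·29
1 = −43·413 + 185·96
1 = 185·922 − 413·413
1 = −413·3179 + 1424·922
1 = 1424·7280 − 3261·3179
So 3179·(-3261) ≡ 1 (mod 7280), and -3261 ≡ 4019 (mod 7280).

4019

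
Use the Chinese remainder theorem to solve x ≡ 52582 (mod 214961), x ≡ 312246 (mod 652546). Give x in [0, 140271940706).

Write x = 52582 + 214961·k. Then 214961·k ≡ 312246 − 52582 ≡ 259664 (mod 652546).
Need 214961⁻¹ mod 652546. Extended Euclid on (652546, 214961):
652546 = 3·214961 + 7663
214961 = 28·7663 + 397
7663 = 19·397 + 120
397 = 3·120 + 37
120 = 3·37 + 9
37 = 4·9 + 1
9 = 9·1 + 0
Back-substitute:
1 = 37 − 4·9
1 = −4·120 + 13·37
1 = 13·397 − 43·120
1 = −43·7663 + 830·397
1 = 830·214961 − 23283·7663
1 = −23283·652546 + 70679·214961
214961⁻¹ ≡ 70679 (mod 652546), so k ≡ 70679·259664 ≡ 588152 (mod 652546).
x = 52582 + 214961·588152 = 126429794654.

126429794654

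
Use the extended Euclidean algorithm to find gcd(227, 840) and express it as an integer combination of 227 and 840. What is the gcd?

Euclidean algorithm:
840 = 3*227 + 159
227 = 1*159 + 68
159 = 2*68 + 23
68 = 2*23 + 22
23 = 1*22 + 1
22 = 22*1 + 0
gcd(227, 840) = 1.
Working backward:
1 = 23 − 22
1 = −68 + 3·23
1 = 3·159 − 7·68
1 = −7·227 + 10·159
1 = 10·840 − 37·227
So 1 = (10)·840 + (-37)·227.

1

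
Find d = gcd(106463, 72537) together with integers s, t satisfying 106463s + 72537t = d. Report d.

1

Euclidean algorithm:
106463 = 1×72537 + 33926
72537 = 2×33926 + 4685
33926 = 7×4685 + 1131
4685 = 4×1131 + 161
1131 = 7×161 + 4
161 = 40×4 + 1
4 = 4×1 + 0
gcd(106463, 72537) = 1.
Working backward:
1 = 161 − 40·4
1 = −40·1131 + 281·161
1 = 281·4685 − 1164·1131
1 = −1164·33926 + 8429·4685
1 = 8429·72537 − 18022·33926
1 = −18022·106463 + 26451·72537
So 1 = (-18022)·106463 + (26451)·72537.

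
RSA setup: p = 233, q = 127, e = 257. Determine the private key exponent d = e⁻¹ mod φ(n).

φ(n) = (p−1)(q−1) = 232·126 = 29232.
Need d with 257·d ≡ 1 (mod 29232). Apply the extended Euclidean algorithm:
29232 = 113*257 + 191
257 = 1*191 + 66
191 = 2*66 + 59
66 = 1*59 + 7
59 = 8*7 + 3
7 = 2*3 + 1
3 = 3*1 + 0
Back-substitute:
1 = 7 − 2·3
1 = −2·59 + 17·7
1 = 17·66 − 19·59
1 = −19·191 + 55·66
1 = 55·257 − 74·191
1 = −74·29232 + 8417·257
So 257·8417 ≡ 1 (mod 29232), hence d = 8417.

8417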